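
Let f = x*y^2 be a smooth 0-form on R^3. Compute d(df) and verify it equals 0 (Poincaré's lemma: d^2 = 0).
d(df) = 0

Step 1: df = sum_i (∂f/∂x_i) dx_i = (y^2) dx + (2*x*y) dy + (0) dz.
Step 2: Apply d again. Using the 1-form formula, the coefficient of dx ∧ dy in d(df) is ∂^2 f/∂x ∂y - ∂^2 f/∂y ∂x = (2*y) - (2*y) = 0 (equality of mixed partials for smooth f).
Similarly for dx ∧ dz and dy ∧ dz — all coefficients vanish. So d(df) = 0.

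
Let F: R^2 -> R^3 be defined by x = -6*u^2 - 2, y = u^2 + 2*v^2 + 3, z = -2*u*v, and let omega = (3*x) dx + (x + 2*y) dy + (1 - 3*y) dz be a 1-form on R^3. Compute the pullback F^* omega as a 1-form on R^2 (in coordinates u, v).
F^* omega = (208*u^3 + 6*u^2*v + 8*u*v^2 + 80*u + 12*v^3 + 16*v) du + (6*u^3 - 16*u^2*v + 12*u*v^2 + 16*u + 16*v^3 + 16*v) dv

Using F^*(f dg) = (f ∘ F) d(g ∘ F), substitute each coordinate x_i by F_i(u, v) in f_i, and replace dx_i by d F_i = (∂F_i/∂u) du + (∂F_i/∂v) dv.
  For the x component: f_1(F) = -18*u^2 - 6; d F_1 = (-12*u) du + (0) dv
  For the y component: f_2(F) = -4*u^2 + 4*v^2 + 4; d F_2 = (2*u) du + (4*v) dv
  For the z component: f_3(F) = -3*u^2 - 6*v^2 - 8; d F_3 = (-2*v) du + (-2*u) dv
Combining and collecting du, dv coefficients:
  coeff of du: 208*u^3 + 6*u^2*v + 8*u*v^2 + 80*u + 12*v^3 + 16*v
  coeff of dv: 6*u^3 - 16*u^2*v + 12*u*v^2 + 16*u + 16*v^3 + 16*v
F^* omega = (208*u^3 + 6*u^2*v + 8*u*v^2 + 80*u + 12*v^3 + 16*v) du + (6*u^3 - 16*u^2*v + 12*u*v^2 + 16*u + 16*v^3 + 16*v) dv.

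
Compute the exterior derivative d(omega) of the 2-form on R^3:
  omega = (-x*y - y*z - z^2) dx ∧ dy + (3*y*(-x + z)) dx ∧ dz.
d(omega) = (3*x - y - 5*z) dx ∧ dy ∧ dz

For a 2-form omega = sum_{i<j} g_{ij} dx_i ∧ dx_j, the exterior derivative is
  d(omega) = sum_{i<j} d(g_{ij}) ∧ dx_i ∧ dx_j = sum_{i<j, k} (∂g_{ij}/∂x_k) dx_k ∧ dx_i ∧ dx_j.
Expand each term, using dx_k ∧ dx_i ∧ dx_j = sgn(permutation) dx_{(a)} ∧ dx_{(b)} ∧ dx_{(c)} with (a < b < c) sorted:
  d(-x*y - y*z - z^2) includes (∂/∂z)(-x*y - y*z - z^2) dz = (-y - 2*z) dz, which multiplied by dx ∧ dy gives (-y - 2*z) dx ∧ dy ∧ dz
  d(3*y*(-x + z)) includes (∂/∂y)(3*y*(-x + z)) dy = (-3*x + 3*z) dy, which multiplied by dx ∧ dz gives (3*x - 3*z) dx ∧ dy ∧ dz
Collecting like 3-forms: d(omega) = (3*x - y - 5*z) dx ∧ dy ∧ dz.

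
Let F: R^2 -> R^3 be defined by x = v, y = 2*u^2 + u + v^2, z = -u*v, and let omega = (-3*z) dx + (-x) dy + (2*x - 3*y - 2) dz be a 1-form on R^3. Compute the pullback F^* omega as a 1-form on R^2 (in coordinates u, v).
F^* omega = (v*(6*u^2 - u + 3*v^2 - 2*v + 1)) du + (6*u^3 + 3*u^2 + 3*u*v^2 + u*v + 2*u - 2*v^2) dv

Using F^*(f dg) = (f ∘ F) d(g ∘ F), substitute each coordinate x_i by F_i(u, v) in f_i, and replace dx_i by d F_i = (∂F_i/∂u) du + (∂F_i/∂v) dv.
  For the x component: f_1(F) = 3*u*v; d F_1 = (0) du + (1) dv
  For the y component: f_2(F) = -v; d F_2 = (4*u + 1) du + (2*v) dv
  For the z component: f_3(F) = -6*u^2 - 3*u - 3*v^2 + 2*v - 2; d F_3 = (-v) du + (-u) dv
Combining and collecting du, dv coefficients:
  coeff of du: v*(6*u^2 - u + 3*v^2 - 2*v + 1)
  coeff of dv: 6*u^3 + 3*u^2 + 3*u*v^2 + u*v + 2*u - 2*v^2
F^* omega = (v*(6*u^2 - u + 3*v^2 - 2*v + 1)) du + (6*u^3 + 3*u^2 + 3*u*v^2 + u*v + 2*u - 2*v^2) dv.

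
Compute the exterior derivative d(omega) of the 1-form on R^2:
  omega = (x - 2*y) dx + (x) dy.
d(omega) = (3) dx ∧ dy

For a 1-form omega = sum_i f_i dx_i, the exterior derivative is
  d(omega) = sum_{i < j} (∂f_j/∂x_i - ∂f_i/∂x_j) dx_i ∧ dx_j.
  coefficient of dx ∧ dy: ∂f_2/∂x - ∂f_1/∂y = ∂(x)/∂x - ∂(x - 2*y)/∂y = 3
Assembling: d(omega) = (3) dx ∧ dy.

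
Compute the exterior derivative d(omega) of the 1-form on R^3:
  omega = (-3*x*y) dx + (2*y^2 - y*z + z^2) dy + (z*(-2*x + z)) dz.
d(omega) = (3*x) dx ∧ dy + (-2*z) dx ∧ dz + (y - 2*z) dy ∧ dz

For a 1-form omega = sum_i f_i dx_i, the exterior derivative is
  d(omega) = sum_{i < j} (∂f_j/∂x_i - ∂f_i/∂x_j) dx_i ∧ dx_j.
  coefficient of dx ∧ dy: ∂f_2/∂x - ∂f_1/∂y = ∂(2*y^2 - y*z + z^2)/∂x - ∂(-3*x*y)/∂y = 3*x
  coefficient of dx ∧ dz: ∂f_3/∂x - ∂f_1/∂z = ∂(z*(-2*x + z))/∂x - ∂(-3*x*y)/∂z = -2*z
  coefficient of dy ∧ dz: ∂f_3/∂y - ∂f_2/∂z = ∂(z*(-2*x + z))/∂y - ∂(2*y^2 - y*z + z^2)/∂z = y - 2*z
Assembling: d(omega) = (3*x) dx ∧ dy + (-2*z) dx ∧ dz + (y - 2*z) dy ∧ dz.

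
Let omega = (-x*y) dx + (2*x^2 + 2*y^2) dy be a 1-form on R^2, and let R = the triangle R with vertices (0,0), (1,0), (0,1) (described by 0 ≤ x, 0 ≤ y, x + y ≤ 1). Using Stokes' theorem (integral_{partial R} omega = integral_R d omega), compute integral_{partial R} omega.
integral_(partial R) omega = 5/6

Stokes: integral_partial_R omega = integral_R d omega with d omega = (∂Q/∂x - ∂P/∂y) dx ∧ dy.
  ∂Q/∂x = 4*x
  ∂P/∂y = -x
  integrand = ∂Q/∂x - ∂P/∂y = 5*x.
Integrating over R: integral_0^1 integral_0^{1-x} (5*x) dy dx = 5/6.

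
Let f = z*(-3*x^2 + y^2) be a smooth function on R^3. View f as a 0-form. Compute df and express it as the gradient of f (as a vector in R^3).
df = (-6*x*z) dx + (2*y*z) dy + (-3*x^2 + y^2) dz; grad f = (-6*x*z, 2*y*z, -3*x^2 + y^2)

For a 0-form f, d f = (∂f/∂x) dx + (∂f/∂y) dy + (∂f/∂z) dz. The components of the vector representation are exactly the entries of grad f in Cartesian coordinates:
  ∂f/∂x = -6*x*z
  ∂f/∂y = 2*y*z
  ∂f/∂z = -3*x^2 + y^2.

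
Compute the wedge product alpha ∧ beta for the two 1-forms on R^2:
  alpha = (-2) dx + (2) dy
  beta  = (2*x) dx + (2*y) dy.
alpha ∧ beta = (-4*x - 4*y) dx ∧ dy

Distribute the wedge, using dx_i ∧ dx_j = -dx_j ∧ dx_i and dx_i ∧ dx_i = 0. For each pair (i, j) with i < j, the coefficient of dx_i ∧ dx_j in alpha ∧ beta is (alpha_i * beta_j - alpha_j * beta_i). Collecting: alpha ∧ beta = (-4*x - 4*y) dx ∧ dy.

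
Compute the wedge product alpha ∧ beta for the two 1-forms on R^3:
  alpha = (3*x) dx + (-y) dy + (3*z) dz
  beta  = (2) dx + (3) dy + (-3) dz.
alpha ∧ beta = (9*x + 2*y) dx ∧ dy + (-9*x - 6*z) dx ∧ dz + (3*y - 9*z) dy ∧ dz

Distribute the wedge, using dx_i ∧ dx_j = -dx_j ∧ dx_i and dx_i ∧ dx_i = 0. For each pair (i, j) with i < j, the coefficient of dx_i ∧ dx_j in alpha ∧ beta is (alpha_i * beta_j - alpha_j * beta_i). Collecting: alpha ∧ beta = (9*x + 2*y) dx ∧ dy + (-9*x - 6*z) dx ∧ dz + (3*y - 9*z) dy ∧ dz.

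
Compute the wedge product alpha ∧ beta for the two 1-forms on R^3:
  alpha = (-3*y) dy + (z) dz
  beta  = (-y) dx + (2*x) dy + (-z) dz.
alpha ∧ beta = (-3*y^2) dx ∧ dy + (z*(-2*x + 3*y)) dy ∧ dz + (y*z) dx ∧ dz

Distribute the wedge, using dx_i ∧ dx_j = -dx_j ∧ dx_i and dx_i ∧ dx_i = 0. For each pair (i, j) with i < j, the coefficient of dx_i ∧ dx_j in alpha ∧ beta is (alpha_i * beta_j - alpha_j * beta_i). Collecting: alpha ∧ beta = (-3*y^2) dx ∧ dy + (z*(-2*x + 3*y)) dy ∧ dz + (y*z) dx ∧ dz.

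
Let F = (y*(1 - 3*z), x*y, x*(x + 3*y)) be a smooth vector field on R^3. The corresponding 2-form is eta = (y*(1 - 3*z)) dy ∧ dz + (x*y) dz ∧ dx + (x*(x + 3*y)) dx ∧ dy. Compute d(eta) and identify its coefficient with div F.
d(eta) = (x) dx ∧ dy ∧ dz; div F = x

For a 2-form in R^3 of the form above, applying d gives a 3-form with coefficient ∂P/∂x + ∂Q/∂y + ∂R/∂z:
  ∂P/∂x = 0
  ∂Q/∂y = x
  ∂R/∂z = 0
Sum = x, which is exactly div F.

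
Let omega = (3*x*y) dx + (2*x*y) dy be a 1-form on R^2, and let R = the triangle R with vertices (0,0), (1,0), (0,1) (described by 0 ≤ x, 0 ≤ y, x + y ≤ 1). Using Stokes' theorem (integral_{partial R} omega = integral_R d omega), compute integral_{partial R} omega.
integral_(partial R) omega = -1/6

Stokes: integral_partial_R omega = integral_R d omega with d omega = (∂Q/∂x - ∂P/∂y) dx ∧ dy.
  ∂Q/∂x = 2*y
  ∂P/∂y = 3*x
  integrand = ∂Q/∂x - ∂P/∂y = -3*x + 2*y.
Integrating over R: integral_0^1 integral_0^{1-x} (-3*x + 2*y) dy dx = -1/6.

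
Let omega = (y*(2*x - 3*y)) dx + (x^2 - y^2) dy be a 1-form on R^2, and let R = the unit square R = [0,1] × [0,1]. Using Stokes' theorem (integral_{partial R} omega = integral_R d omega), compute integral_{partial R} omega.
integral_(partial R) omega = 3

Stokes: integral_partial_R omega = integral_R d omega with d omega = (∂Q/∂x - ∂P/∂y) dx ∧ dy.
  ∂Q/∂x = 2*x
  ∂P/∂y = 2*x - 6*y
  integrand = ∂Q/∂x - ∂P/∂y = 6*y.
Integrating over R: integral_0^1 integral_0^1 (6*y) dx dy = 3.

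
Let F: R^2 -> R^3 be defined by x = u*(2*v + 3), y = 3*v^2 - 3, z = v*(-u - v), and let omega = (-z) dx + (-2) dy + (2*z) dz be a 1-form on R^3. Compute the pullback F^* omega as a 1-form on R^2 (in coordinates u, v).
F^* omega = (v*(4*u*v + 3*u + 4*v^2 + 3*v)) du + (4*v*(u^2 + 2*u*v + v^2 - 3)) dv

Using F^*(f dg) = (f ∘ F) d(g ∘ F), substitute each coordinate x_i by F_i(u, v) in f_i, and replace dx_i by d F_i = (∂F_i/∂u) du + (∂F_i/∂v) dv.
  For the x component: f_1(F) = v*(u + v); d F_1 = (2*v + 3) du + (2*u) dv
  For the y component: f_2(F) = -2; d F_2 = (0) du + (6*v) dv
  For the z component: f_3(F) = 2*v*(-u - v); d F_3 = (-v) du + (-u - 2*v) dv
Combining and collecting du, dv coefficients:
  coeff of du: v*(4*u*v + 3*u + 4*v^2 + 3*v)
  coeff of dv: 4*v*(u^2 + 2*u*v + v^2 - 3)
F^* omega = (v*(4*u*v + 3*u + 4*v^2 + 3*v)) du + (4*v*(u^2 + 2*u*v + v^2 - 3)) dv.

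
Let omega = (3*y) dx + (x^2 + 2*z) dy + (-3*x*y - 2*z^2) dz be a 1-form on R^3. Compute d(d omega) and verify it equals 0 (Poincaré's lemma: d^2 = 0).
d(d omega) = 0

Step 1: d omega = sum_{i<j} (∂f_j/∂x_i - ∂f_i/∂x_j) dx_i ∧ dx_j:
  coeff of dx ∧ dy: 2*x - 3
  coeff of dx ∧ dz: -3*y
  coeff of dy ∧ dz: -3*x - 2
Step 2: Apply d again to each 2-form coefficient. The only possible 3-form in R^3 is dx ∧ dy ∧ dz, with coefficient
  ∂(coeff of dy∧dz)/∂x - ∂(coeff of dx∧dz)/∂y + ∂(coeff of dx∧dy)/∂z
  = ∂/∂x (-3*x - 2) - ∂/∂y (-3*y) + ∂/∂z (2*x - 3).
Each of these terms simplifies to sums of mixed partials that cancel in pairs. The result is 0 (by equality of mixed partials for smooth functions — Schwarz / Clairaut).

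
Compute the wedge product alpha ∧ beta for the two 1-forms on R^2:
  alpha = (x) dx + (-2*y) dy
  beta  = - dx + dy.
alpha ∧ beta = (x - 2*y) dx ∧ dy

Distribute the wedge, using dx_i ∧ dx_j = -dx_j ∧ dx_i and dx_i ∧ dx_i = 0. For each pair (i, j) with i < j, the coefficient of dx_i ∧ dx_j in alpha ∧ beta is (alpha_i * beta_j - alpha_j * beta_i). Collecting: alpha ∧ beta = (x - 2*y) dx ∧ dy.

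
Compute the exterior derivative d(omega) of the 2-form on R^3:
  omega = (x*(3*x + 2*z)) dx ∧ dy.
d(omega) = (2*x) dx ∧ dy ∧ dz

For a 2-form omega = sum_{i<j} g_{ij} dx_i ∧ dx_j, the exterior derivative is
  d(omega) = sum_{i<j} d(g_{ij}) ∧ dx_i ∧ dx_j = sum_{i<j, k} (∂g_{ij}/∂x_k) dx_k ∧ dx_i ∧ dx_j.
Expand each term, using dx_k ∧ dx_i ∧ dx_j = sgn(permutation) dx_{(a)} ∧ dx_{(b)} ∧ dx_{(c)} with (a < b < c) sorted:
  d(x*(3*x + 2*z)) includes (∂/∂z)(x*(3*x + 2*z)) dz = (2*x) dz, which multiplied by dx ∧ dy gives (2*x) dx ∧ dy ∧ dz
Collecting like 3-forms: d(omega) = (2*x) dx ∧ dy ∧ dz.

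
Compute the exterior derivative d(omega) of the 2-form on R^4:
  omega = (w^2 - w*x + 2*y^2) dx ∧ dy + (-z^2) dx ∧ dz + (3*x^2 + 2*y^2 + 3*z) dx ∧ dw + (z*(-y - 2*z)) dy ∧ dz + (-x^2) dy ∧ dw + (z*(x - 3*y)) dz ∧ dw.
d(omega) = (2*w - 3*x - 4*y) dx ∧ dy ∧ dw + (z - 3) dx ∧ dz ∧ dw + (-3*z) dy ∧ dz ∧ dw

For a 2-form omega = sum_{i<j} g_{ij} dx_i ∧ dx_j, the exterior derivative is
  d(omega) = sum_{i<j} d(g_{ij}) ∧ dx_i ∧ dx_j = sum_{i<j, k} (∂g_{ij}/∂x_k) dx_k ∧ dx_i ∧ dx_j.
Expand each term, using dx_k ∧ dx_i ∧ dx_j = sgn(permutation) dx_{(a)} ∧ dx_{(b)} ∧ dx_{(c)} with (a < b < c) sorted:
  d(w^2 - w*x + 2*y^2) includes (∂/∂w)(w^2 - w*x + 2*y^2) dw = (2*w - x) dw, which multiplied by dx ∧ dy gives (2*w - x) dx ∧ dy ∧ dw
  d(3*x^2 + 2*y^2 + 3*z) includes (∂/∂y)(3*x^2 + 2*y^2 + 3*z) dy = (4*y) dy, which multiplied by dx ∧ dw gives (-4*y) dx ∧ dy ∧ dw
  d(3*x^2 + 2*y^2 + 3*z) includes (∂/∂z)(3*x^2 + 2*y^2 + 3*z) dz = (3) dz, which multiplied by dx ∧ dw gives (-3) dx ∧ dz ∧ dw
  d(-x^2) includes (∂/∂x)(-x^2) dx = (-2*x) dx, which multiplied by dy ∧ dw gives (-2*x) dx ∧ dy ∧ dw
  d(z*(x - 3*y)) includes (∂/∂x)(z*(x - 3*y)) dx = (z) dx, which multiplied by dz ∧ dw gives (z) dx ∧ dz ∧ dw
  d(z*(x - 3*y)) includes (∂/∂y)(z*(x - 3*y)) dy = (-3*z) dy, which multiplied by dz ∧ dw gives (-3*z) dy ∧ dz ∧ dw
Collecting like 3-forms: d(omega) = (2*w - 3*x - 4*y) dx ∧ dy ∧ dw + (z - 3) dx ∧ dz ∧ dw + (-3*z) dy ∧ dz ∧ dw.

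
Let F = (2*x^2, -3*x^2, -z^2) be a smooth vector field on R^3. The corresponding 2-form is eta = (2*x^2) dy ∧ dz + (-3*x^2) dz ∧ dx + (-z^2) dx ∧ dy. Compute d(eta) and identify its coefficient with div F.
d(eta) = (4*x - 2*z) dx ∧ dy ∧ dz; div F = 4*x - 2*z

For a 2-form in R^3 of the form above, applying d gives a 3-form with coefficient ∂P/∂x + ∂Q/∂y + ∂R/∂z:
  ∂P/∂x = 4*x
  ∂Q/∂y = 0
  ∂R/∂z = -2*z
Sum = 4*x - 2*z, which is exactly div F.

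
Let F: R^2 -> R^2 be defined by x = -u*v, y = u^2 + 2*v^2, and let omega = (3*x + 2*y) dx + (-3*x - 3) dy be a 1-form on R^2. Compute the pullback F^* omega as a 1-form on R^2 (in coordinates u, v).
F^* omega = (4*u^2*v + 3*u*v^2 - 6*u - 4*v^3) du + (-2*u^3 + 3*u^2*v + 8*u*v^2 - 12*v) dv

Using F^*(f dg) = (f ∘ F) d(g ∘ F), substitute each coordinate x_i by F_i(u, v) in f_i, and replace dx_i by d F_i = (∂F_i/∂u) du + (∂F_i/∂v) dv.
  For the x component: f_1(F) = 2*u^2 - 3*u*v + 4*v^2; d F_1 = (-v) du + (-u) dv
  For the y component: f_2(F) = 3*u*v - 3; d F_2 = (2*u) du + (4*v) dv
Combining and collecting du, dv coefficients:
  coeff of du: 4*u^2*v + 3*u*v^2 - 6*u - 4*v^3
  coeff of dv: -2*u^3 + 3*u^2*v + 8*u*v^2 - 12*v
F^* omega = (4*u^2*v + 3*u*v^2 - 6*u - 4*v^3) du + (-2*u^3 + 3*u^2*v + 8*u*v^2 - 12*v) dv.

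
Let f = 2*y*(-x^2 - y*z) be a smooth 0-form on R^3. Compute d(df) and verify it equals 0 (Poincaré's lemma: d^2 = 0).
d(df) = 0

Step 1: df = sum_i (∂f/∂x_i) dx_i = (-4*x*y) dx + (-2*x^2 - 4*y*z) dy + (-2*y^2) dz.
Step 2: Apply d again. Using the 1-form formula, the coefficient of dx ∧ dy in d(df) is ∂^2 f/∂x ∂y - ∂^2 f/∂y ∂x = (-4*x) - (-4*x) = 0 (equality of mixed partials for smooth f).
Similarly for dx ∧ dz and dy ∧ dz — all coefficients vanish. So d(df) = 0.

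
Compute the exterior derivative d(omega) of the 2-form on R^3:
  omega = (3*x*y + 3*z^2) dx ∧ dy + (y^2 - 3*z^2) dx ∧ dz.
d(omega) = (-2*y + 6*z) dx ∧ dy ∧ dz

For a 2-form omega = sum_{i<j} g_{ij} dx_i ∧ dx_j, the exterior derivative is
  d(omega) = sum_{i<j} d(g_{ij}) ∧ dx_i ∧ dx_j = sum_{i<j, k} (∂g_{ij}/∂x_k) dx_k ∧ dx_i ∧ dx_j.
Expand each term, using dx_k ∧ dx_i ∧ dx_j = sgn(permutation) dx_{(a)} ∧ dx_{(b)} ∧ dx_{(c)} with (a < b < c) sorted:
  d(3*x*y + 3*z^2) includes (∂/∂z)(3*x*y + 3*z^2) dz = (6*z) dz, which multiplied by dx ∧ dy gives (6*z) dx ∧ dy ∧ dz
  d(y^2 - 3*z^2) includes (∂/∂y)(y^2 - 3*z^2) dy = (2*y) dy, which multiplied by dx ∧ dz gives (-2*y) dx ∧ dy ∧ dz
Collecting like 3-forms: d(omega) = (-2*y + 6*z) dx ∧ dy ∧ dz.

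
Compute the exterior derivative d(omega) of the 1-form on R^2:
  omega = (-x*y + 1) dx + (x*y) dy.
d(omega) = (x + y) dx ∧ dy

For a 1-form omega = sum_i f_i dx_i, the exterior derivative is
  d(omega) = sum_{i < j} (∂f_j/∂x_i - ∂f_i/∂x_j) dx_i ∧ dx_j.
  coefficient of dx ∧ dy: ∂f_2/∂x - ∂f_1/∂y = ∂(x*y)/∂x - ∂(-x*y + 1)/∂y = x + y
Assembling: d(omega) = (x + y) dx ∧ dy.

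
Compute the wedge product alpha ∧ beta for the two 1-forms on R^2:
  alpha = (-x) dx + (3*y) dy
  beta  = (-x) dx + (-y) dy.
alpha ∧ beta = (4*x*y) dx ∧ dy

Distribute the wedge, using dx_i ∧ dx_j = -dx_j ∧ dx_i and dx_i ∧ dx_i = 0. For each pair (i, j) with i < j, the coefficient of dx_i ∧ dx_j in alpha ∧ beta is (alpha_i * beta_j - alpha_j * beta_i). Collecting: alpha ∧ beta = (4*x*y) dx ∧ dy.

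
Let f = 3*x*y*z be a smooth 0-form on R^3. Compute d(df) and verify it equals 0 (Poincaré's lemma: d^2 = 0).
d(df) = 0

Step 1: df = sum_i (∂f/∂x_i) dx_i = (3*y*z) dx + (3*x*z) dy + (3*x*y) dz.
Step 2: Apply d again. Using the 1-form formula, the coefficient of dx ∧ dy in d(df) is ∂^2 f/∂x ∂y - ∂^2 f/∂y ∂x = (3*z) - (3*z) = 0 (equality of mixed partials for smooth f).
Similarly for dx ∧ dz and dy ∧ dz — all coefficients vanish. So d(df) = 0.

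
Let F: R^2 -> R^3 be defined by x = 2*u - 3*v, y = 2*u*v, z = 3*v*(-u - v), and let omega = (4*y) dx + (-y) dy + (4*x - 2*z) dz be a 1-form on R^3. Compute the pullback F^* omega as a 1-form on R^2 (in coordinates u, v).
F^* omega = (2*v*(-11*u*v - 4*u - 9*v^2 + 18*v)) du + (-22*u^2*v - 24*u^2 - 54*u*v^2 - 36*u*v - 36*v^3 + 72*v^2) dv

Using F^*(f dg) = (f ∘ F) d(g ∘ F), substitute each coordinate x_i by F_i(u, v) in f_i, and replace dx_i by d F_i = (∂F_i/∂u) du + (∂F_i/∂v) dv.
  For the x component: f_1(F) = 8*u*v; d F_1 = (2) du + (-3) dv
  For the y component: f_2(F) = -2*u*v; d F_2 = (2*v) du + (2*u) dv
  For the z component: f_3(F) = 6*u*v + 8*u + 6*v^2 - 12*v; d F_3 = (-3*v) du + (-3*u - 6*v) dv
Combining and collecting du, dv coefficients:
  coeff of du: 2*v*(-11*u*v - 4*u - 9*v^2 + 18*v)
  coeff of dv: -22*u^2*v - 24*u^2 - 54*u*v^2 - 36*u*v - 36*v^3 + 72*v^2
F^* omega = (2*v*(-11*u*v - 4*u - 9*v^2 + 18*v)) du + (-22*u^2*v - 24*u^2 - 54*u*v^2 - 36*u*v - 36*v^3 + 72*v^2) dv.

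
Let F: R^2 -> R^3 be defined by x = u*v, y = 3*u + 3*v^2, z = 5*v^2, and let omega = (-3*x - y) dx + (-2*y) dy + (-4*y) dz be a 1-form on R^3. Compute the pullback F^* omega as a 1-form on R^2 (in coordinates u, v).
F^* omega = (-3*u*v^2 - 3*u*v - 18*u - 3*v^3 - 18*v^2) du + (-3*u^2*v - 3*u^2 - 3*u*v^2 - 156*u*v - 156*v^3) dv

Using F^*(f dg) = (f ∘ F) d(g ∘ F), substitute each coordinate x_i by F_i(u, v) in f_i, and replace dx_i by d F_i = (∂F_i/∂u) du + (∂F_i/∂v) dv.
  For the x component: f_1(F) = -3*u*v - 3*u - 3*v^2; d F_1 = (v) du + (u) dv
  For the y component: f_2(F) = -6*u - 6*v^2; d F_2 = (3) du + (6*v) dv
  For the z component: f_3(F) = -12*u - 12*v^2; d F_3 = (0) du + (10*v) dv
Combining and collecting du, dv coefficients:
  coeff of du: -3*u*v^2 - 3*u*v - 18*u - 3*v^3 - 18*v^2
  coeff of dv: -3*u^2*v - 3*u^2 - 3*u*v^2 - 156*u*v - 156*v^3
F^* omega = (-3*u*v^2 - 3*u*v - 18*u - 3*v^3 - 18*v^2) du + (-3*u^2*v - 3*u^2 - 3*u*v^2 - 156*u*v - 156*v^3) dv.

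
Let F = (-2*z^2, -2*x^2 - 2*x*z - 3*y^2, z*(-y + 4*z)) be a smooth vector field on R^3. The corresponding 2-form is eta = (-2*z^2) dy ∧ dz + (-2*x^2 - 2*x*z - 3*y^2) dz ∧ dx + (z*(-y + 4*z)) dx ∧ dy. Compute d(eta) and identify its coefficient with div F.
d(eta) = (-7*y + 8*z) dx ∧ dy ∧ dz; div F = -7*y + 8*z

For a 2-form in R^3 of the form above, applying d gives a 3-form with coefficient ∂P/∂x + ∂Q/∂y + ∂R/∂z:
  ∂P/∂x = 0
  ∂Q/∂y = -6*y
  ∂R/∂z = -y + 8*z
Sum = -7*y + 8*z, which is exactly div F.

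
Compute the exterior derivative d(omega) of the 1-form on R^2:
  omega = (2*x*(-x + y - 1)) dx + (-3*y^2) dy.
d(omega) = (-2*x) dx ∧ dy

For a 1-form omega = sum_i f_i dx_i, the exterior derivative is
  d(omega) = sum_{i < j} (∂f_j/∂x_i - ∂f_i/∂x_j) dx_i ∧ dx_j.
  coefficient of dx ∧ dy: ∂f_2/∂x - ∂f_1/∂y = ∂(-3*y^2)/∂x - ∂(2*x*(-x + y - 1))/∂y = -2*x
Assembling: d(omega) = (-2*x) dx ∧ dy.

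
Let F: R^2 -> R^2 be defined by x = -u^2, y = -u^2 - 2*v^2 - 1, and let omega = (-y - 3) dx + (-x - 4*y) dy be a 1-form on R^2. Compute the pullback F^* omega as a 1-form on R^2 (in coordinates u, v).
F^* omega = (4*u*(-3*u^2 - 5*v^2 - 1)) du + (4*v*(-5*u^2 - 8*v^2 - 4)) dv

Using F^*(f dg) = (f ∘ F) d(g ∘ F), substitute each coordinate x_i by F_i(u, v) in f_i, and replace dx_i by d F_i = (∂F_i/∂u) du + (∂F_i/∂v) dv.
  For the x component: f_1(F) = u^2 + 2*v^2 - 2; d F_1 = (-2*u) du + (0) dv
  For the y component: f_2(F) = 5*u^2 + 8*v^2 + 4; d F_2 = (-2*u) du + (-4*v) dv
Combining and collecting du, dv coefficients:
  coeff of du: 4*u*(-3*u^2 - 5*v^2 - 1)
  coeff of dv: 4*v*(-5*u^2 - 8*v^2 - 4)
F^* omega = (4*u*(-3*u^2 - 5*v^2 - 1)) du + (4*v*(-5*u^2 - 8*v^2 - 4)) dv.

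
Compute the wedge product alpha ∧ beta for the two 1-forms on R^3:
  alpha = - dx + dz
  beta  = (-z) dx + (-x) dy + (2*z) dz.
alpha ∧ beta = (x) dx ∧ dy + (-z) dx ∧ dz + (x) dy ∧ dz

Distribute the wedge, using dx_i ∧ dx_j = -dx_j ∧ dx_i and dx_i ∧ dx_i = 0. For each pair (i, j) with i < j, the coefficient of dx_i ∧ dx_j in alpha ∧ beta is (alpha_i * beta_j - alpha_j * beta_i). Collecting: alpha ∧ beta = (x) dx ∧ dy + (-z) dx ∧ dz + (x) dy ∧ dz.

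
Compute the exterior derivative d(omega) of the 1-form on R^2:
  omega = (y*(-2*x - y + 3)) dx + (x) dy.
d(omega) = (2*x + 2*y - 2) dx ∧ dy

For a 1-form omega = sum_i f_i dx_i, the exterior derivative is
  d(omega) = sum_{i < j} (∂f_j/∂x_i - ∂f_i/∂x_j) dx_i ∧ dx_j.
  coefficient of dx ∧ dy: ∂f_2/∂x - ∂f_1/∂y = ∂(x)/∂x - ∂(y*(-2*x - y + 3))/∂y = 2*x + 2*y - 2
Assembling: d(omega) = (2*x + 2*y - 2) dx ∧ dy.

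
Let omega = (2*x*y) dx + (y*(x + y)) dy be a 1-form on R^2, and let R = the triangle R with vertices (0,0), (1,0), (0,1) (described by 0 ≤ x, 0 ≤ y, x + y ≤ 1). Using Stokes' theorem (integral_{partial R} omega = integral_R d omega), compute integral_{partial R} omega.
integral_(partial R) omega = -1/6

Stokes: integral_partial_R omega = integral_R d omega with d omega = (∂Q/∂x - ∂P/∂y) dx ∧ dy.
  ∂Q/∂x = y
  ∂P/∂y = 2*x
  integrand = ∂Q/∂x - ∂P/∂y = -2*x + y.
Integrating over R: integral_0^1 integral_0^{1-x} (-2*x + y) dy dx = -1/6.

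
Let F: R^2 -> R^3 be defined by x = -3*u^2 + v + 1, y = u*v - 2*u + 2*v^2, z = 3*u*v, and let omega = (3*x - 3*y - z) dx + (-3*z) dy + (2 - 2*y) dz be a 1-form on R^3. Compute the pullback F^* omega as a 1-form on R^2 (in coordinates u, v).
F^* omega = (54*u^3 + 36*u^2*v - 36*u^2 + 21*u*v^2 + 12*u*v - 18*u - 12*v^3 + 6*v) du + (-15*u^2*v + 3*u^2 - 48*u*v^2 - 6*u*v + 12*u - 6*v^2 + 3*v + 3) dv

Using F^*(f dg) = (f ∘ F) d(g ∘ F), substitute each coordinate x_i by F_i(u, v) in f_i, and replace dx_i by d F_i = (∂F_i/∂u) du + (∂F_i/∂v) dv.
  For the x component: f_1(F) = -9*u^2 - 6*u*v + 6*u - 6*v^2 + 3*v + 3; d F_1 = (-6*u) du + (1) dv
  For the y component: f_2(F) = -9*u*v; d F_2 = (v - 2) du + (u + 4*v) dv
  For the z component: f_3(F) = -2*u*v + 4*u - 4*v^2 + 2; d F_3 = (3*v) du + (3*u) dv
Combining and collecting du, dv coefficients:
  coeff of du: 54*u^3 + 36*u^2*v - 36*u^2 + 21*u*v^2 + 12*u*v - 18*u - 12*v^3 + 6*v
  coeff of dv: -15*u^2*v + 3*u^2 - 48*u*v^2 - 6*u*v + 12*u - 6*v^2 + 3*v + 3
F^* omega = (54*u^3 + 36*u^2*v - 36*u^2 + 21*u*v^2 + 12*u*v - 18*u - 12*v^3 + 6*v) du + (-15*u^2*v + 3*u^2 - 48*u*v^2 - 6*u*v + 12*u - 6*v^2 + 3*v + 3) dv.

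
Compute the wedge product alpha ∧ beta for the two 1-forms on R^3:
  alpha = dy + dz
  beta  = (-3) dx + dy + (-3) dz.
alpha ∧ beta = (3) dx ∧ dy + (-4) dy ∧ dz + (3) dx ∧ dz

Distribute the wedge, using dx_i ∧ dx_j = -dx_j ∧ dx_i and dx_i ∧ dx_i = 0. For each pair (i, j) with i < j, the coefficient of dx_i ∧ dx_j in alpha ∧ beta is (alpha_i * beta_j - alpha_j * beta_i). Collecting: alpha ∧ beta = (3) dx ∧ dy + (-4) dy ∧ dz + (3) dx ∧ dz.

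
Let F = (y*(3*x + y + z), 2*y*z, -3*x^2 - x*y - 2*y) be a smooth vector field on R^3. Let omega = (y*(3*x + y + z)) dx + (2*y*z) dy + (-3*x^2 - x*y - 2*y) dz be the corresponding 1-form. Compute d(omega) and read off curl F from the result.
d(omega) = (-x - 2*y - 2) dy ∧ dz + (6*x + 2*y) dz ∧ dx + (-3*x - 2*y - z) dx ∧ dy; curl F = (-x - 2*y - 2, 6*x + 2*y, -3*x - 2*y - z)

d omega = sum_{i<j} (∂f_j/∂x_i - ∂f_i/∂x_j) dx_i ∧ dx_j. Under the identification (dy ∧ dz, dz ∧ dx, dx ∧ dy) ↔ (e_x, e_y, e_z), the coefficients are exactly the components of curl F. Compute:
  ∂R/∂y - ∂Q/∂z = (-x - 2) - (2*y) = -x - 2*y - 2
  ∂P/∂z - ∂R/∂x = (y) - (-6*x - y) = 6*x + 2*y
  ∂Q/∂x - ∂P/∂y = (0) - (3*x + 2*y + z) = -3*x - 2*y - z.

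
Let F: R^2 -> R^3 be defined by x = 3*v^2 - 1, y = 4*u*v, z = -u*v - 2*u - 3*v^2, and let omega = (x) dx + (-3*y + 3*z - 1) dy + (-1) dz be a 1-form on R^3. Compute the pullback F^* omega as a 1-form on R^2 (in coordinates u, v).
F^* omega = (-60*u*v^2 - 24*u*v - 36*v^3 - 3*v + 2) du + (-60*u^2*v - 24*u^2 - 36*u*v^2 - 3*u + 18*v^3) dv

Using F^*(f dg) = (f ∘ F) d(g ∘ F), substitute each coordinate x_i by F_i(u, v) in f_i, and replace dx_i by d F_i = (∂F_i/∂u) du + (∂F_i/∂v) dv.
  For the x component: f_1(F) = 3*v^2 - 1; d F_1 = (0) du + (6*v) dv
  For the y component: f_2(F) = -15*u*v - 6*u - 9*v^2 - 1; d F_2 = (4*v) du + (4*u) dv
  For the z component: f_3(F) = -1; d F_3 = (-v - 2) du + (-u - 6*v) dv
Combining and collecting du, dv coefficients:
  coeff of du: -60*u*v^2 - 24*u*v - 36*v^3 - 3*v + 2
  coeff of dv: -60*u^2*v - 24*u^2 - 36*u*v^2 - 3*u + 18*v^3
F^* omega = (-60*u*v^2 - 24*u*v - 36*v^3 - 3*v + 2) du + (-60*u^2*v - 24*u^2 - 36*u*v^2 - 3*u + 18*v^3) dv.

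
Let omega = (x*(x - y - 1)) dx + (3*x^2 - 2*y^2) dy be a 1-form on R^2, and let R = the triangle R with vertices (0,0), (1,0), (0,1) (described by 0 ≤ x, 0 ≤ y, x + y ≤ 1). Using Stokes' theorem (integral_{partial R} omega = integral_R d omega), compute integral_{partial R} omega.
integral_(partial R) omega = 7/6

Stokes: integral_partial_R omega = integral_R d omega with d omega = (∂Q/∂x - ∂P/∂y) dx ∧ dy.
  ∂Q/∂x = 6*x
  ∂P/∂y = -x
  integrand = ∂Q/∂x - ∂P/∂y = 7*x.
Integrating over R: integral_0^1 integral_0^{1-x} (7*x) dy dx = 7/6.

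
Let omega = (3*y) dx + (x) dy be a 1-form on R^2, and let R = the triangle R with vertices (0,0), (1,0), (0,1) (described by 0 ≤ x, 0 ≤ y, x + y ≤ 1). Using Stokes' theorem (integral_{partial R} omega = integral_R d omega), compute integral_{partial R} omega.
integral_(partial R) omega = -1

Stokes: integral_partial_R omega = integral_R d omega with d omega = (∂Q/∂x - ∂P/∂y) dx ∧ dy.
  ∂Q/∂x = 1
  ∂P/∂y = 3
  integrand = ∂Q/∂x - ∂P/∂y = -2.
Integrating over R: integral_0^1 integral_0^{1-x} (-2) dy dx = -1.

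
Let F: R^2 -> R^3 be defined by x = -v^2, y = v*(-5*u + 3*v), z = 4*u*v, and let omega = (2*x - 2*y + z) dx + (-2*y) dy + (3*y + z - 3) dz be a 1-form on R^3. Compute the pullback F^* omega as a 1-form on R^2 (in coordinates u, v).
F^* omega = (2*v*(-47*u*v + 33*v^2 - 6)) du + (-94*u^2*v + 98*u*v^2 - 12*u - 20*v^3) dv

Using F^*(f dg) = (f ∘ F) d(g ∘ F), substitute each coordinate x_i by F_i(u, v) in f_i, and replace dx_i by d F_i = (∂F_i/∂u) du + (∂F_i/∂v) dv.
  For the x component: f_1(F) = 2*v*(7*u - 4*v); d F_1 = (0) du + (-2*v) dv
  For the y component: f_2(F) = 2*v*(5*u - 3*v); d F_2 = (-5*v) du + (-5*u + 6*v) dv
  For the z component: f_3(F) = -11*u*v + 9*v^2 - 3; d F_3 = (4*v) du + (4*u) dv
Combining and collecting du, dv coefficients:
  coeff of du: 2*v*(-47*u*v + 33*v^2 - 6)
  coeff of dv: -94*u^2*v + 98*u*v^2 - 12*u - 20*v^3
F^* omega = (2*v*(-47*u*v + 33*v^2 - 6)) du + (-94*u^2*v + 98*u*v^2 - 12*u - 20*v^3) dv.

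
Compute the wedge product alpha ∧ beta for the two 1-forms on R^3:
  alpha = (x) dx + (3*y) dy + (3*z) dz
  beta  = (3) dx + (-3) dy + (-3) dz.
alpha ∧ beta = (-3*x - 9*y) dx ∧ dy + (-3*x - 9*z) dx ∧ dz + (-9*y + 9*z) dy ∧ dz

Distribute the wedge, using dx_i ∧ dx_j = -dx_j ∧ dx_i and dx_i ∧ dx_i = 0. For each pair (i, j) with i < j, the coefficient of dx_i ∧ dx_j in alpha ∧ beta is (alpha_i * beta_j - alpha_j * beta_i). Collecting: alpha ∧ beta = (-3*x - 9*y) dx ∧ dy + (-3*x - 9*z) dx ∧ dz + (-9*y + 9*z) dy ∧ dz.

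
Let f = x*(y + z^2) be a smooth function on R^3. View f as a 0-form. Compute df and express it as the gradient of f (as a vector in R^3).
df = (y + z^2) dx + (x) dy + (2*x*z) dz; grad f = (y + z^2, x, 2*x*z)

For a 0-form f, d f = (∂f/∂x) dx + (∂f/∂y) dy + (∂f/∂z) dz. The components of the vector representation are exactly the entries of grad f in Cartesian coordinates:
  ∂f/∂x = y + z^2
  ∂f/∂y = x
  ∂f/∂z = 2*x*z.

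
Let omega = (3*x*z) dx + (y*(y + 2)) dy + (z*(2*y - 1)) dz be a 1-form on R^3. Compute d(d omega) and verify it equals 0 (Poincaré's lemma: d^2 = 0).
d(d omega) = 0

Step 1: d omega = sum_{i<j} (∂f_j/∂x_i - ∂f_i/∂x_j) dx_i ∧ dx_j:
  coeff of dx ∧ dy: 0
  coeff of dx ∧ dz: -3*x
  coeff of dy ∧ dz: 2*z
Step 2: Apply d again to each 2-form coefficient. The only possible 3-form in R^3 is dx ∧ dy ∧ dz, with coefficient
  ∂(coeff of dy∧dz)/∂x - ∂(coeff of dx∧dz)/∂y + ∂(coeff of dx∧dy)/∂z
  = ∂/∂x (2*z) - ∂/∂y (-3*x) + ∂/∂z (0).
Each of these terms simplifies to sums of mixed partials that cancel in pairs. The result is 0 (by equality of mixed partials for smooth functions — Schwarz / Clairaut).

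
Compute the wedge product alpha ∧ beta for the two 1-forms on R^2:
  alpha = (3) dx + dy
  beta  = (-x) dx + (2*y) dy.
alpha ∧ beta = (x + 6*y) dx ∧ dy

Distribute the wedge, using dx_i ∧ dx_j = -dx_j ∧ dx_i and dx_i ∧ dx_i = 0. For each pair (i, j) with i < j, the coefficient of dx_i ∧ dx_j in alpha ∧ beta is (alpha_i * beta_j - alpha_j * beta_i). Collecting: alpha ∧ beta = (x + 6*y) dx ∧ dy.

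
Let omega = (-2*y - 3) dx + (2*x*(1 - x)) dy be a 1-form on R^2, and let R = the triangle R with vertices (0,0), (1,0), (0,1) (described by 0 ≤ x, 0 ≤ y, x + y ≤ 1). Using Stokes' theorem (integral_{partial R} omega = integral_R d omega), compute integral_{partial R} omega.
integral_(partial R) omega = 4/3

Stokes: integral_partial_R omega = integral_R d omega with d omega = (∂Q/∂x - ∂P/∂y) dx ∧ dy.
  ∂Q/∂x = 2 - 4*x
  ∂P/∂y = -2
  integrand = ∂Q/∂x - ∂P/∂y = 4 - 4*x.
Integrating over R: integral_0^1 integral_0^{1-x} (4 - 4*x) dy dx = 4/3.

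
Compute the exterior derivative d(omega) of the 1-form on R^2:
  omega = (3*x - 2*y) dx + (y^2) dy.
d(omega) = (2) dx ∧ dy

For a 1-form omega = sum_i f_i dx_i, the exterior derivative is
  d(omega) = sum_{i < j} (∂f_j/∂x_i - ∂f_i/∂x_j) dx_i ∧ dx_j.
  coefficient of dx ∧ dy: ∂f_2/∂x - ∂f_1/∂y = ∂(y^2)/∂x - ∂(3*x - 2*y)/∂y = 2
Assembling: d(omega) = (2) dx ∧ dy.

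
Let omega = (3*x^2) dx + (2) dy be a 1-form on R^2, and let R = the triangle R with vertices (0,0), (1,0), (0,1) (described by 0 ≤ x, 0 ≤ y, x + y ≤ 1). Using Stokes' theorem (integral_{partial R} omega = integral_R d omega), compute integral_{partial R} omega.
integral_(partial R) omega = 0

Stokes: integral_partial_R omega = integral_R d omega with d omega = (∂Q/∂x - ∂P/∂y) dx ∧ dy.
  ∂Q/∂x = 0
  ∂P/∂y = 0
  integrand = ∂Q/∂x - ∂P/∂y = 0.
Integrating over R: integral_0^1 integral_0^{1-x} (0) dy dx = 0.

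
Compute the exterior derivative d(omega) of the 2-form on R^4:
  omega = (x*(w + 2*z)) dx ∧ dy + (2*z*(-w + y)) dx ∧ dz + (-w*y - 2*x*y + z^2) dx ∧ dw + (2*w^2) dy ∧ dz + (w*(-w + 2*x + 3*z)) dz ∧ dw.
d(omega) = (2*x - 2*z) dx ∧ dy ∧ dz + (w + 3*x) dx ∧ dy ∧ dw + (2*w - 4*z) dx ∧ dz ∧ dw + (4*w) dy ∧ dz ∧ dw

For a 2-form omega = sum_{i<j} g_{ij} dx_i ∧ dx_j, the exterior derivative is
  d(omega) = sum_{i<j} d(g_{ij}) ∧ dx_i ∧ dx_j = sum_{i<j, k} (∂g_{ij}/∂x_k) dx_k ∧ dx_i ∧ dx_j.
Expand each term, using dx_k ∧ dx_i ∧ dx_j = sgn(permutation) dx_{(a)} ∧ dx_{(b)} ∧ dx_{(c)} with (a < b < c) sorted:
  d(x*(w + 2*z)) includes (∂/∂z)(x*(w + 2*z)) dz = (2*x) dz, which multiplied by dx ∧ dy gives (2*x) dx ∧ dy ∧ dz
  d(x*(w + 2*z)) includes (∂/∂w)(x*(w + 2*z)) dw = (x) dw, which multiplied by dx ∧ dy gives (x) dx ∧ dy ∧ dw
  d(2*z*(-w + y)) includes (∂/∂y)(2*z*(-w + y)) dy = (2*z) dy, which multiplied by dx ∧ dz gives (-2*z) dx ∧ dy ∧ dz
  d(2*z*(-w + y)) includes (∂/∂w)(2*z*(-w + y)) dw = (-2*z) dw, which multiplied by dx ∧ dz gives (-2*z) dx ∧ dz ∧ dw
  d(-w*y - 2*x*y + z^2) includes (∂/∂y)(-w*y - 2*x*y + z^2) dy = (-w - 2*x) dy, which multiplied by dx ∧ dw gives (w + 2*x) dx ∧ dy ∧ dw
  d(-w*y - 2*x*y + z^2) includes (∂/∂z)(-w*y - 2*x*y + z^2) dz = (2*z) dz, which multiplied by dx ∧ dw gives (-2*z) dx ∧ dz ∧ dw
  d(2*w^2) includes (∂/∂w)(2*w^2) dw = (4*w) dw, which multiplied by dy ∧ dz gives (4*w) dy ∧ dz ∧ dw
  d(w*(-w + 2*x + 3*z)) includes (∂/∂x)(w*(-w + 2*x + 3*z)) dx = (2*w) dx, which multiplied by dz ∧ dw gives (2*w) dx ∧ dz ∧ dw
Collecting like 3-forms: d(omega) = (2*x - 2*z) dx ∧ dy ∧ dz + (w + 3*x) dx ∧ dy ∧ dw + (2*w - 4*z) dx ∧ dz ∧ dw + (4*w) dy ∧ dz ∧ dw.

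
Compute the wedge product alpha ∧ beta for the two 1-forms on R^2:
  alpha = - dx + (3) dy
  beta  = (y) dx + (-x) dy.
alpha ∧ beta = (x - 3*y) dx ∧ dy

Distribute the wedge, using dx_i ∧ dx_j = -dx_j ∧ dx_i and dx_i ∧ dx_i = 0. For each pair (i, j) with i < j, the coefficient of dx_i ∧ dx_j in alpha ∧ beta is (alpha_i * beta_j - alpha_j * beta_i). Collecting: alpha ∧ beta = (x - 3*y) dx ∧ dy.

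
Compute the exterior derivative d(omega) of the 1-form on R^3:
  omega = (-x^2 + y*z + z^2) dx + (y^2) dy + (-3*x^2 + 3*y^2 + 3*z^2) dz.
d(omega) = (-z) dx ∧ dy + (-6*x - y - 2*z) dx ∧ dz + (6*y) dy ∧ dz

For a 1-form omega = sum_i f_i dx_i, the exterior derivative is
  d(omega) = sum_{i < j} (∂f_j/∂x_i - ∂f_i/∂x_j) dx_i ∧ dx_j.
  coefficient of dx ∧ dy: ∂f_2/∂x - ∂f_1/∂y = ∂(y^2)/∂x - ∂(-x^2 + y*z + z^2)/∂y = -z
  coefficient of dx ∧ dz: ∂f_3/∂x - ∂f_1/∂z = ∂(-3*x^2 + 3*y^2 + 3*z^2)/∂x - ∂(-x^2 + y*z + z^2)/∂z = -6*x - y - 2*z
  coefficient of dy ∧ dz: ∂f_3/∂y - ∂f_2/∂z = ∂(-3*x^2 + 3*y^2 + 3*z^2)/∂y - ∂(y^2)/∂z = 6*y
Assembling: d(omega) = (-z) dx ∧ dy + (-6*x - y - 2*z) dx ∧ dz + (6*y) dy ∧ dz.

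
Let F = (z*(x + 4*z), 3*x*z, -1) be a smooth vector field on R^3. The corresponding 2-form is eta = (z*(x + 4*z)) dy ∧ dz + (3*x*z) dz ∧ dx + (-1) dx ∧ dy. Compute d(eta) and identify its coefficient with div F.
d(eta) = (z) dx ∧ dy ∧ dz; div F = z

For a 2-form in R^3 of the form above, applying d gives a 3-form with coefficient ∂P/∂x + ∂Q/∂y + ∂R/∂z:
  ∂P/∂x = z
  ∂Q/∂y = 0
  ∂R/∂z = 0
Sum = z, which is exactly div F.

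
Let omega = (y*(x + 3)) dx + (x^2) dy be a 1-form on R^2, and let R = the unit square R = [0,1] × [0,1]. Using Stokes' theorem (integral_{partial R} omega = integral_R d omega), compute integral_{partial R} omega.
integral_(partial R) omega = -5/2

Stokes: integral_partial_R omega = integral_R d omega with d omega = (∂Q/∂x - ∂P/∂y) dx ∧ dy.
  ∂Q/∂x = 2*x
  ∂P/∂y = x + 3
  integrand = ∂Q/∂x - ∂P/∂y = x - 3.
Integrating over R: integral_0^1 integral_0^1 (x - 3) dx dy = -5/2.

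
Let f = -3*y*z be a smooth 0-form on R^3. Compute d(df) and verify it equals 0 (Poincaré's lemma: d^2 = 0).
d(df) = 0

Step 1: df = sum_i (∂f/∂x_i) dx_i = (0) dx + (-3*z) dy + (-3*y) dz.
Step 2: Apply d again. Using the 1-form formula, the coefficient of dx ∧ dy in d(df) is ∂^2 f/∂x ∂y - ∂^2 f/∂y ∂x = (0) - (0) = 0 (equality of mixed partials for smooth f).
Similarly for dx ∧ dz and dy ∧ dz — all coefficients vanish. So d(df) = 0.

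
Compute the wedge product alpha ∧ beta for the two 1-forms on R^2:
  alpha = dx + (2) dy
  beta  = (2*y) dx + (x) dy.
alpha ∧ beta = (x - 4*y) dx ∧ dy

Distribute the wedge, using dx_i ∧ dx_j = -dx_j ∧ dx_i and dx_i ∧ dx_i = 0. For each pair (i, j) with i < j, the coefficient of dx_i ∧ dx_j in alpha ∧ beta is (alpha_i * beta_j - alpha_j * beta_i). Collecting: alpha ∧ beta = (x - 4*y) dx ∧ dy.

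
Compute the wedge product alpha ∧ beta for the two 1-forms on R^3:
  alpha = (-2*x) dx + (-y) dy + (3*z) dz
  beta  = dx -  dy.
alpha ∧ beta = (2*x + y) dx ∧ dy + (-3*z) dx ∧ dz + (3*z) dy ∧ dz

Distribute the wedge, using dx_i ∧ dx_j = -dx_j ∧ dx_i and dx_i ∧ dx_i = 0. For each pair (i, j) with i < j, the coefficient of dx_i ∧ dx_j in alpha ∧ beta is (alpha_i * beta_j - alpha_j * beta_i). Collecting: alpha ∧ beta = (2*x + y) dx ∧ dy + (-3*z) dx ∧ dz + (3*z) dy ∧ dz.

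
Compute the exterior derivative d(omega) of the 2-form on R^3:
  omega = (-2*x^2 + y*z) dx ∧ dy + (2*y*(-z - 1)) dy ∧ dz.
d(omega) = (y) dx ∧ dy ∧ dz

For a 2-form omega = sum_{i<j} g_{ij} dx_i ∧ dx_j, the exterior derivative is
  d(omega) = sum_{i<j} d(g_{ij}) ∧ dx_i ∧ dx_j = sum_{i<j, k} (∂g_{ij}/∂x_k) dx_k ∧ dx_i ∧ dx_j.
Expand each term, using dx_k ∧ dx_i ∧ dx_j = sgn(permutation) dx_{(a)} ∧ dx_{(b)} ∧ dx_{(c)} with (a < b < c) sorted:
  d(-2*x^2 + y*z) includes (∂/∂z)(-2*x^2 + y*z) dz = (y) dz, which multiplied by dx ∧ dy gives (y) dx ∧ dy ∧ dz
Collecting like 3-forms: d(omega) = (y) dx ∧ dy ∧ dz.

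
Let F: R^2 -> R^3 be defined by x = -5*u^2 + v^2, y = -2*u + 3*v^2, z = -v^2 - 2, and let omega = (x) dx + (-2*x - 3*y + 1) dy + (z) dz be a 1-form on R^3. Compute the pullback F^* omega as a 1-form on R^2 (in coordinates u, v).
F^* omega = (50*u^3 - 20*u^2 - 10*u*v^2 - 12*u + 22*v^2 - 2) du + (2*v*(25*u^2 + 18*u - 31*v^2 + 5)) dv

Using F^*(f dg) = (f ∘ F) d(g ∘ F), substitute each coordinate x_i by F_i(u, v) in f_i, and replace dx_i by d F_i = (∂F_i/∂u) du + (∂F_i/∂v) dv.
  For the x component: f_1(F) = -5*u^2 + v^2; d F_1 = (-10*u) du + (2*v) dv
  For the y component: f_2(F) = 10*u^2 + 6*u - 11*v^2 + 1; d F_2 = (-2) du + (6*v) dv
  For the z component: f_3(F) = -v^2 - 2; d F_3 = (0) du + (-2*v) dv
Combining and collecting du, dv coefficients:
  coeff of du: 50*u^3 - 20*u^2 - 10*u*v^2 - 12*u + 22*v^2 - 2
  coeff of dv: 2*v*(25*u^2 + 18*u - 31*v^2 + 5)
F^* omega = (50*u^3 - 20*u^2 - 10*u*v^2 - 12*u + 22*v^2 - 2) du + (2*v*(25*u^2 + 18*u - 31*v^2 + 5)) dv.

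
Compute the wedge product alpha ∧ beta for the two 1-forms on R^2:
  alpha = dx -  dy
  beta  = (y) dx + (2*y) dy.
alpha ∧ beta = (3*y) dx ∧ dy

Distribute the wedge, using dx_i ∧ dx_j = -dx_j ∧ dx_i and dx_i ∧ dx_i = 0. For each pair (i, j) with i < j, the coefficient of dx_i ∧ dx_j in alpha ∧ beta is (alpha_i * beta_j - alpha_j * beta_i). Collecting: alpha ∧ beta = (3*y) dx ∧ dy.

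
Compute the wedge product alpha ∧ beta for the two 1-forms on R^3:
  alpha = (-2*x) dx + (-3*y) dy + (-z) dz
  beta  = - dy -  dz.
alpha ∧ beta = (2*x) dx ∧ dy + (2*x) dx ∧ dz + (3*y - z) dy ∧ dz

Distribute the wedge, using dx_i ∧ dx_j = -dx_j ∧ dx_i and dx_i ∧ dx_i = 0. For each pair (i, j) with i < j, the coefficient of dx_i ∧ dx_j in alpha ∧ beta is (alpha_i * beta_j - alpha_j * beta_i). Collecting: alpha ∧ beta = (2*x) dx ∧ dy + (2*x) dx ∧ dz + (3*y - z) dy ∧ dz.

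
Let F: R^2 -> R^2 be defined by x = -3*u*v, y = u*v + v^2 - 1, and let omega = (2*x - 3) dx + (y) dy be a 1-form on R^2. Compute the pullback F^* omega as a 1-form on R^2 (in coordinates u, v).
F^* omega = (v*(19*u*v + v^2 + 8)) du + (19*u^2*v + 3*u*v^2 + 8*u + 2*v^3 - 2*v) dv

Using F^*(f dg) = (f ∘ F) d(g ∘ F), substitute each coordinate x_i by F_i(u, v) in f_i, and replace dx_i by d F_i = (∂F_i/∂u) du + (∂F_i/∂v) dv.
  For the x component: f_1(F) = -6*u*v - 3; d F_1 = (-3*v) du + (-3*u) dv
  For the y component: f_2(F) = u*v + v^2 - 1; d F_2 = (v) du + (u + 2*v) dv
Combining and collecting du, dv coefficients:
  coeff of du: v*(19*u*v + v^2 + 8)
  coeff of dv: 19*u^2*v + 3*u*v^2 + 8*u + 2*v^3 - 2*v
F^* omega = (v*(19*u*v + v^2 + 8)) du + (19*u^2*v + 3*u*v^2 + 8*u + 2*v^3 - 2*v) dv.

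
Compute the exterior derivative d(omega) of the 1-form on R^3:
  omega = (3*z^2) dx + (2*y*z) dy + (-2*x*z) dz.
d(omega) = (-8*z) dx ∧ dz + (-2*y) dy ∧ dz

For a 1-form omega = sum_i f_i dx_i, the exterior derivative is
  d(omega) = sum_{i < j} (∂f_j/∂x_i - ∂f_i/∂x_j) dx_i ∧ dx_j.
  coefficient of dx ∧ dz: ∂f_3/∂x - ∂f_1/∂z = ∂(-2*x*z)/∂x - ∂(3*z^2)/∂z = -8*z
  coefficient of dy ∧ dz: ∂f_3/∂y - ∂f_2/∂z = ∂(-2*x*z)/∂y - ∂(2*y*z)/∂z = -2*y
Assembling: d(omega) = (-8*z) dx ∧ dz + (-2*y) dy ∧ dz.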